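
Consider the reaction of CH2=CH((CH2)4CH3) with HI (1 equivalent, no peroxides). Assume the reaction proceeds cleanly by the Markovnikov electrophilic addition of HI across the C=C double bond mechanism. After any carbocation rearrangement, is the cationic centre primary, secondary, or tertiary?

Step 1: The π electrons of the C=C bond attack a proton of HI; Markovnikov addition places the new C–H on the less-substituted alkene carbon, so the positive charge ends up on the more-substituted carbon — a secondary carbocation. The H–I bond breaks heterolytically, releasing I⁻.
No single 1,2-shift to an adjacent carbon would give a more-substituted cation, so no rearrangement occurs.

secondary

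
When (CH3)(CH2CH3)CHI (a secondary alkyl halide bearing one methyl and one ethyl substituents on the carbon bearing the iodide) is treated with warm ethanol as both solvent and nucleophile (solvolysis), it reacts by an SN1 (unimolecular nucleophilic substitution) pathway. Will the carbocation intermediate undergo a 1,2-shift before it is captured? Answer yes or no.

The first-formed carbocation is secondary.
No single 1,2-shift to an adjacent carbon would produce a more-substituted cation than the one already present, so no rearrangement occurs.

no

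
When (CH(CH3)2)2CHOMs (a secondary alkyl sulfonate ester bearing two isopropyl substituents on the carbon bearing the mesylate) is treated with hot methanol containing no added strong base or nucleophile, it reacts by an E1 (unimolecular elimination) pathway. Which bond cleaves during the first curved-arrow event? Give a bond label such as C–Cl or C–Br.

Step 1: Ionisation: the C–O σ-bond cleaves heterolytically; both bonding electrons depart with MsO⁻, leaving a secondary carbocation at the α-carbon.
The bond broken in this step is the C–O bond.

C–O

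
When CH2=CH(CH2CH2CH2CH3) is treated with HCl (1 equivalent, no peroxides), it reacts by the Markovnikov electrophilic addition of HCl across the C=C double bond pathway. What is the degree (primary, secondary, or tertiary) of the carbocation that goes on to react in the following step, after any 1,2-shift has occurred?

secondary

Step 1: Protonation of the alkene by HCl: the π bond acts as the nucleophile and picks up H⁺, giving the more stable (Markovnikov) secondary carbocation. The H–Cl bond breaks heterolytically, releasing Cl⁻.
No single 1,2-shift to an adjacent carbon would give a more-substituted cation, so no rearrangement occurs.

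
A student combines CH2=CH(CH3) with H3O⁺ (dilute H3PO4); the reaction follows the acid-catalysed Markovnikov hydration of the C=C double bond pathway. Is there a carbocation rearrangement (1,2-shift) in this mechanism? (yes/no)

no

The first-formed carbocation is secondary.
No single 1,2-shift to an adjacent carbon would produce a more-substituted cation than the one already present, so no rearrangement occurs.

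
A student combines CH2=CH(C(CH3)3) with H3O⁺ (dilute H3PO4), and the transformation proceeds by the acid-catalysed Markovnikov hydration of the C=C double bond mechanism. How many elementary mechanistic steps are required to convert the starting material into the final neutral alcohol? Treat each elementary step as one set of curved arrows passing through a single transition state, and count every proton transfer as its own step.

Step 1: Protonation of the alkene by H3O⁺: the π bond acts as the nucleophile and picks up H⁺, giving the more stable (Markovnikov) secondary carbocation. H2O is released.
Step 2: Carbocation rearrangement: a 1,2-methyl shift from the adjacent tert-butyl carbon converts the initially-formed secondary cation into the more stable tertiary cation.
Step 3: A lone pair on the oxygen of H2O attacks the carbocation, forming a C–O bond and an oxonium ion (a protonated alcohol).
Step 4: H2O removes a proton from the oxonium oxygen, regenerating H3O⁺ and giving the neutral alcohol.
Total: 4 elementary steps.

4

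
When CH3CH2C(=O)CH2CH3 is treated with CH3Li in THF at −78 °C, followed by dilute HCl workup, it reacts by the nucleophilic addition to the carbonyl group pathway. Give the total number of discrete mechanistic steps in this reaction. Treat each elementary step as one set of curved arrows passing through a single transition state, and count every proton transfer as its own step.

2

Step 1: the carbanion-like carbon of CH3Li attacks the sp² carbonyl carbon; the C=O π bond breaks and the electrons end up as a lone pair on the alkoxide oxygen of the tetrahedral intermediate.
Step 2: The alkoxide picks up a proton during dilute HCl workup to yield an alcohol.
Total: 2 elementary steps.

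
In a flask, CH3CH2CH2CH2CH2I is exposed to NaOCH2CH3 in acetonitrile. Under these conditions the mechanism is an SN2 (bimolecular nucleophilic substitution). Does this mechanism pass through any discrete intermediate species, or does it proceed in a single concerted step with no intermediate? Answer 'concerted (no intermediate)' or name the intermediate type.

CH3CH2O⁻ attacks the back face of the α-carbon while I⁻ departs with the C–I bonding pair — a single concerted displacement through a pentacoordinate transition state.
All bond changes occur in one transition state; no discrete intermediate is formed.

concerted (no intermediate)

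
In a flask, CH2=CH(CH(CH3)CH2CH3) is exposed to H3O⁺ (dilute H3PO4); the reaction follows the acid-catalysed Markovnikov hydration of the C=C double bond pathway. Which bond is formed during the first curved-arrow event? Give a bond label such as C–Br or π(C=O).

Step 1: Protonation of the alkene by H3O⁺: the π bond acts as the nucleophile and picks up H⁺, giving the more stable (Markovnikov) secondary carbocation. H2O is released.
The bond formed in this step is the C–H bond.

C–H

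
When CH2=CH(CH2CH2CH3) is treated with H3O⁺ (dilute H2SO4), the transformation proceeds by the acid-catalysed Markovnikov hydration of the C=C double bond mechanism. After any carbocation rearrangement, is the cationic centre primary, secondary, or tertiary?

Step 1: Protonation of the alkene by H3O⁺: the π bond acts as the nucleophile and picks up H⁺, giving the more stable (Markovnikov) secondary carbocation. H2O is released.
No single 1,2-shift to an adjacent carbon would give a more-substituted cation, so no rearrangement occurs.

secondary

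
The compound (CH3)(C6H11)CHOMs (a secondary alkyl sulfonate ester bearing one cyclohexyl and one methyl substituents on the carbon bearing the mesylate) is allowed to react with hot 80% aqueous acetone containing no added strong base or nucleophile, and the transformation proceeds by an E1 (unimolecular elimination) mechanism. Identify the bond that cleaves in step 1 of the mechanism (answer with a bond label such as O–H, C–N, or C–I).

C–O

Step 1: Rate-determining heterolysis of the C–O bond gives MsO⁻ and a secondary carbocation.
The bond broken in this step is the C–O bond.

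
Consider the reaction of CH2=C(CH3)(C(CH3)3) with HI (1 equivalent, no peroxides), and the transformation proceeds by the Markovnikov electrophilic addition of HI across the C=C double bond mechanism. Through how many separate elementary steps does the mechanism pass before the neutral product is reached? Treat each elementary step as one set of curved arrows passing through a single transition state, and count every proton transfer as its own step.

2

Step 1: Protonation of the alkene by HI: the π bond acts as the nucleophile and picks up H⁺, giving the more stable (Markovnikov) tertiary carbocation. The H–I bond breaks heterolytically, releasing I⁻.
(No 1,2-shift: no single shift to an adjacent carbon would give a more stable cation.)
Step 2: I⁻ captures the cation: a lone pair on I⁻ fills the empty p orbital, producing the alkyl halide product.
Total: 2 elementary steps.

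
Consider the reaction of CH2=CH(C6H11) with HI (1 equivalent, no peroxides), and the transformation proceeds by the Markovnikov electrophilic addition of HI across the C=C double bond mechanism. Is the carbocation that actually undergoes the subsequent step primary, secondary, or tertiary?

Step 1: Electrophilic addition begins with the π(C=C) electrons forming a bond to the proton of HI. Following Markovnikov's rule, the resulting cation is secondary. The H–I bond breaks heterolytically, releasing I⁻.
Step 2: A hydride (H with its bonding pair) migrates from the adjacent cyclohexyl carbon to the cationic centre — a 1,2-hydride shift — upgrading the secondary cation to a tertiary one.
The cation rearranges from secondary to tertiary via a 1,2-hydride shift from the adjacent cyclohexyl carbon; the tertiary cation is what reacts next.

tertiary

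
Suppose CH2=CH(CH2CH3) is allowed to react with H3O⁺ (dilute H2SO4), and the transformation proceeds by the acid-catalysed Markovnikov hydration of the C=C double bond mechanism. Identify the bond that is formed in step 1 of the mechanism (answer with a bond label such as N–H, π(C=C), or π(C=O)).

C–H

Step 1: The π electrons of the C=C bond attack a proton of H3O⁺; Markovnikov addition places the new C–H on the less-substituted alkene carbon, so the positive charge ends up on the more-substituted carbon — a secondary carbocation. H2O is released.
The bond formed in this step is the C–H bond.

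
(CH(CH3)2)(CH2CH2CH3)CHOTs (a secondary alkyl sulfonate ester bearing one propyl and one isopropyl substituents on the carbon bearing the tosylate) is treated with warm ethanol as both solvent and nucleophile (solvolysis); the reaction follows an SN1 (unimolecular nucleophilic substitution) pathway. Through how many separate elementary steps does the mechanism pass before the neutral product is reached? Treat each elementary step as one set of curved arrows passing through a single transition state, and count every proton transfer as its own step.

4

Step 1: The C–O bond breaks with both electrons going to the tosylate; TsO⁻ leaves and a secondary carbocation remains.
Step 2: A 1,2-hydride shift from the adjacent isopropyl carbon moves the positive charge from the secondary centre to an adjacent carbon, generating a more stable tertiary carbocation.
Step 3: Nucleophilic capture: the oxygen of CH3CH2OH bonds to the cationic carbon, producing an oxonium-ion intermediate.
Step 4: Proton transfer from the O–H of the oxonium ion to a solvent molecule delivers the neutral ether.
Total: 4 elementary steps.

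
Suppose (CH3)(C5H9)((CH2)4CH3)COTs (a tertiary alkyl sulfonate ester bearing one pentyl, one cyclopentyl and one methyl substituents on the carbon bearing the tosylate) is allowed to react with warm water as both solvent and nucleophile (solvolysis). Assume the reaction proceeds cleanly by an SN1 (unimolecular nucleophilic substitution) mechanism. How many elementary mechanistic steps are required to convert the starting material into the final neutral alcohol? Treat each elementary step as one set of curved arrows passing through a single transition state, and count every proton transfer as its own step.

Step 1: Unassisted departure of TsO⁻ (taking the C–O bonding pair) generates a tertiary carbocation.
(No 1,2-shift: no single shift to an adjacent carbon would give a more stable cation.)
Step 2: Nucleophilic capture: the oxygen of H2O bonds to the cationic carbon, producing an oxonium-ion intermediate.
Step 3: A second solvent molecule removes the proton on oxygen, giving the neutral alcohol product.
Total: 3 elementary steps.

3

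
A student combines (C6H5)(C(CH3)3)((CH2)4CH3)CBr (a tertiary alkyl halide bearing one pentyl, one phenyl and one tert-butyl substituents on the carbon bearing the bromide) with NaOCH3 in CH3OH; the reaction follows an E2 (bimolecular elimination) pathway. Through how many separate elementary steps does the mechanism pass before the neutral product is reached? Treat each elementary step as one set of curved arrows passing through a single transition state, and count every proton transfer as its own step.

Step 1: In one step, CH3O⁻ pulls off a β-proton, the C–Br bond cleaves, and a C=C double bond forms between the α- and β-carbons (E2, anti elimination).
Total: 1 elementary step.

1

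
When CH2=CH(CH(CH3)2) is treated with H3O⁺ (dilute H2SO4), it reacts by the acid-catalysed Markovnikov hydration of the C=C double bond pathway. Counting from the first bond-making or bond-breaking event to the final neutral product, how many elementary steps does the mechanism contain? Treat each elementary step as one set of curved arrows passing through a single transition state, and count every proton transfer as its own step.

4

Step 1: The π electrons of the C=C bond attack a proton of H3O⁺; Markovnikov addition places the new C–H on the less-substituted alkene carbon, so the positive charge ends up on the more-substituted carbon — a secondary carbocation. H2O is released.
Step 2: A hydride (H with its bonding pair) migrates from the adjacent isopropyl carbon to the cationic centre — a 1,2-hydride shift — upgrading the secondary cation to a tertiary one.
Step 3: Nucleophilic capture of the cation by H2O produces the protonated alcohol (an oxonium ion).
Step 4: H2O removes a proton from the oxonium oxygen, regenerating H3O⁺ and giving the neutral alcohol.
Total: 4 elementary steps.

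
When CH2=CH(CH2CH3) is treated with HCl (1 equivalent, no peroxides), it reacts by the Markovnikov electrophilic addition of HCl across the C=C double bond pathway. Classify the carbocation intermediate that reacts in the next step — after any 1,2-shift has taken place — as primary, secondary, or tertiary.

Step 1: Protonation of the alkene by HCl: the π bond acts as the nucleophile and picks up H⁺, giving the more stable (Markovnikov) secondary carbocation. The H–Cl bond breaks heterolytically, releasing Cl⁻.
No single 1,2-shift to an adjacent carbon would give a more-substituted cation, so no rearrangement occurs.

secondary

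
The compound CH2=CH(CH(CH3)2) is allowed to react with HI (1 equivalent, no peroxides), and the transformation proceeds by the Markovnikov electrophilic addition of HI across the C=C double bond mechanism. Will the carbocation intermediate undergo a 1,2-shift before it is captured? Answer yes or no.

yes

The first-formed carbocation is secondary.
The adjacent isopropyl carbon already bears 2 other carbon substituents and has a hydrogen to migrate; after a 1,2-hydride shift from that carbon the positive charge sits on a tertiary centre.
Tertiary is more stable than secondary, so the shift occurs.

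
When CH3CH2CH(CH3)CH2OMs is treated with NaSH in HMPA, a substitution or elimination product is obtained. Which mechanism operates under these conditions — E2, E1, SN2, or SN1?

Conditions: a primary substrate with a strong nucleophile in the polar aprotic solvent HMPA.
These conditions are the textbook signature of the SN2 pathway.
An unhindered substrate with a strong nucleophile in a polar aprotic solvent favours one-step backside displacement.

SN2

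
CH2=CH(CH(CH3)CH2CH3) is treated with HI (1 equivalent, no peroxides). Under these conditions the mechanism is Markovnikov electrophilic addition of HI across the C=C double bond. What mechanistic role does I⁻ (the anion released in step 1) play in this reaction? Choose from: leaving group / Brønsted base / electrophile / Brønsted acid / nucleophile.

nucleophile

Step 3: The I⁻ anion donates a lone pair to the carbocation, forming the new C–I σ-bond and giving the neutral alkyl halide.
I⁻ (the anion released in step 1) donates an electron pair to form a new σ-bond to carbon — it is the nucleophile.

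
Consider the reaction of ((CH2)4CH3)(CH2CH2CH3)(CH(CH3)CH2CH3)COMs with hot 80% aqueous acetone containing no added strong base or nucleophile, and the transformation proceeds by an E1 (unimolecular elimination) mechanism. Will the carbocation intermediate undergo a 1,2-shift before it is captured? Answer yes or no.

The first-formed carbocation is tertiary.
No single 1,2-shift to an adjacent carbon would produce a more-substituted cation than the one already present, so no rearrangement occurs.

no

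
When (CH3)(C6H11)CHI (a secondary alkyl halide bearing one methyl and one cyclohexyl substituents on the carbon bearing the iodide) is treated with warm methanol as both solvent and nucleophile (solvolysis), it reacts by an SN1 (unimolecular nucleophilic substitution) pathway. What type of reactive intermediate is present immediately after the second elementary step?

Step 1: Rate-determining heterolysis of the C–I bond gives I⁻ and a secondary carbocation.
Step 2: Carbocation rearrangement: a 1,2-hydride shift from the adjacent cyclohexyl carbon converts the initially-formed secondary cation into the more stable tertiary cation.
After step 2 the species present is a tertiary carbocation.

tertiary carbocation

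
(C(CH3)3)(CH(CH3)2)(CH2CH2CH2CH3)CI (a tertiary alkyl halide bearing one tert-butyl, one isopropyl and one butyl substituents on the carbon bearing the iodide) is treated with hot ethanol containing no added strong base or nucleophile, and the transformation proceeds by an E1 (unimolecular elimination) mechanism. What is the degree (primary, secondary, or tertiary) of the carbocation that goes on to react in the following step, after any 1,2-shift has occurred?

Step 1: Rate-determining heterolysis of the C–I bond gives I⁻ and a tertiary carbocation.
No single 1,2-shift to an adjacent carbon would give a more-substituted cation, so no rearrangement occurs.

tertiary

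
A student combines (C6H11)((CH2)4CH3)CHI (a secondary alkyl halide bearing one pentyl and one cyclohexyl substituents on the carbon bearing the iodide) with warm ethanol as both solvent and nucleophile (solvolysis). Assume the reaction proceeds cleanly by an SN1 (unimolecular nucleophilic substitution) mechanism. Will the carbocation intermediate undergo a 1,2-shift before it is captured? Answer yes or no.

yes

The first-formed carbocation is secondary.
The adjacent cyclohexyl carbon already bears 2 other carbon substituents and has a hydrogen to migrate; after a 1,2-hydride shift from that carbon the positive charge sits on a tertiary centre.
Tertiary is more stable than secondary, so the shift occurs.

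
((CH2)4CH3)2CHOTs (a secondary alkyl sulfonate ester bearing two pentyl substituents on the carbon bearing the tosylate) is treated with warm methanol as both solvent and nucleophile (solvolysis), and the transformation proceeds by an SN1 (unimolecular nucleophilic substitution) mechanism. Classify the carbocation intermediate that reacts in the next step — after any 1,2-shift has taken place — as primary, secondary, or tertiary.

secondary

Step 1: Ionisation: the C–O σ-bond cleaves heterolytically; both bonding electrons depart with TsO⁻, leaving a secondary carbocation at the α-carbon.
No single 1,2-shift to an adjacent carbon would give a more-substituted cation, so no rearrangement occurs.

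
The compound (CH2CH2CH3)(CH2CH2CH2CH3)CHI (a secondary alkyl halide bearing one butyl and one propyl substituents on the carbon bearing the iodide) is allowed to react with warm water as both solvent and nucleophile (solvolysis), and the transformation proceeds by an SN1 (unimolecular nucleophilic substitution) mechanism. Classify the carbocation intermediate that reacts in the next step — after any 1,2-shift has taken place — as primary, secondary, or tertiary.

secondary

Step 1: The C–I bond breaks with both electrons going to the iodide; I⁻ leaves and a secondary carbocation remains.
No single 1,2-shift to an adjacent carbon would give a more-substituted cation, so no rearrangement occurs.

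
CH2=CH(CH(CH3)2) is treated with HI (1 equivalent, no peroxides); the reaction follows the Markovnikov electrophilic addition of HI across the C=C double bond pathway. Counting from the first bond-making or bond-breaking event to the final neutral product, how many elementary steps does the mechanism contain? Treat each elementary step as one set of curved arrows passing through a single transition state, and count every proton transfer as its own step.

Step 1: Electrophilic addition begins with the π(C=C) electrons forming a bond to the proton of HI. Following Markovnikov's rule, the resulting cation is secondary. The H–I bond breaks heterolytically, releasing I⁻.
Step 2: Carbocation rearrangement: a 1,2-hydride shift from the adjacent isopropyl carbon converts the initially-formed secondary cation into the more stable tertiary cation.
Step 3: The I⁻ anion donates a lone pair to the carbocation, forming the new C–I σ-bond and giving the neutral alkyl halide.
Total: 3 elementary steps.

3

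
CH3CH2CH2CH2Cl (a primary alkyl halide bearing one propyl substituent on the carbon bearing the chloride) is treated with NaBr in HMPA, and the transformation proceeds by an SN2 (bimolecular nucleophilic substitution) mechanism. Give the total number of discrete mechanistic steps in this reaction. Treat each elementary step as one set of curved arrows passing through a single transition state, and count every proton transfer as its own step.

Step 1: Br⁻ attacks the back face of the α-carbon while Cl⁻ departs with the C–Cl bonding pair — a single concerted displacement through a pentacoordinate transition state.
Total: 1 elementary step.

1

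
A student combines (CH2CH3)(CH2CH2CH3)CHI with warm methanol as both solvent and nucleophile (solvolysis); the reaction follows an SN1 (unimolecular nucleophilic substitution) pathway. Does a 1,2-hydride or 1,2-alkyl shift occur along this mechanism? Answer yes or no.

no

The first-formed carbocation is secondary.
No single 1,2-shift to an adjacent carbon would produce a more-substituted cation than the one already present, so no rearrangement occurs.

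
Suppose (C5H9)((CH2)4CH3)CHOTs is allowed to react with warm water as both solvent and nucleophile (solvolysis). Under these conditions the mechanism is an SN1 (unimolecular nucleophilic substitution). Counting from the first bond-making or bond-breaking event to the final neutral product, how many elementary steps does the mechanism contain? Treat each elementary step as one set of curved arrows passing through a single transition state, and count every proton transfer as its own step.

4

Step 1: Unassisted departure of TsO⁻ (taking the C–O bonding pair) generates a secondary carbocation.
Step 2: Carbocation rearrangement: a 1,2-hydride shift from the adjacent cyclopentyl carbon converts the initially-formed secondary cation into the more stable tertiary cation.
Step 3: A lone pair on the oxygen of H2O attacks the carbocation, forming a new C–O σ-bond and an oxonium ion.
Step 4: Proton transfer from the O–H of the oxonium ion to a solvent molecule delivers the neutral alcohol.
Total: 4 elementary steps.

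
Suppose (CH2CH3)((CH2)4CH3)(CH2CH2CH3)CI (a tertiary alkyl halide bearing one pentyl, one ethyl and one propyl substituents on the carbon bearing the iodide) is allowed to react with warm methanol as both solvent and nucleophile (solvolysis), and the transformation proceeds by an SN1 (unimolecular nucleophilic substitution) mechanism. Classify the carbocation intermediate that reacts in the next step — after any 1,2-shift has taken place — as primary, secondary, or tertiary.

tertiary

Step 1: Ionisation: the C–I σ-bond cleaves heterolytically; both bonding electrons depart with I⁻, leaving a tertiary carbocation at the α-carbon.
No single 1,2-shift to an adjacent carbon would give a more-substituted cation, so no rearrangement occurs.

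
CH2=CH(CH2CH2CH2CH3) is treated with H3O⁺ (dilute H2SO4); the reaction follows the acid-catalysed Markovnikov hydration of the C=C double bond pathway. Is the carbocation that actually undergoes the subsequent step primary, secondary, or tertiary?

Step 1: Protonation of the alkene by H3O⁺: the π bond acts as the nucleophile and picks up H⁺, giving the more stable (Markovnikov) secondary carbocation. H2O is released.
No single 1,2-shift to an adjacent carbon would give a more-substituted cation, so no rearrangement occurs.

secondary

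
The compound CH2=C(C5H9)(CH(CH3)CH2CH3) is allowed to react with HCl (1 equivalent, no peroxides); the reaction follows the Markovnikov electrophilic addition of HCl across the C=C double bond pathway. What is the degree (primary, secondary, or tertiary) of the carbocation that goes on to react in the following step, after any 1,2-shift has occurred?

Step 1: The π electrons of the C=C bond attack a proton of HCl; Markovnikov addition places the new C–H on the less-substituted alkene carbon, so the positive charge ends up on the more-substituted carbon — a tertiary carbocation. The H–Cl bond breaks heterolytically, releasing Cl⁻.
No single 1,2-shift to an adjacent carbon would give a more-substituted cation, so no rearrangement occurs.

tertiary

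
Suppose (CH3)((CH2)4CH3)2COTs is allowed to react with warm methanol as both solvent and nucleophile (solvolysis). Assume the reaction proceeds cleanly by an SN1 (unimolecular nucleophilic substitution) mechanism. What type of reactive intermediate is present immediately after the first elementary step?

tertiary carbocation

Step 1: Ionisation: the C–O σ-bond cleaves heterolytically; both bonding electrons depart with TsO⁻, leaving a tertiary carbocation at the α-carbon.
After step 1 the species present is a tertiary carbocation.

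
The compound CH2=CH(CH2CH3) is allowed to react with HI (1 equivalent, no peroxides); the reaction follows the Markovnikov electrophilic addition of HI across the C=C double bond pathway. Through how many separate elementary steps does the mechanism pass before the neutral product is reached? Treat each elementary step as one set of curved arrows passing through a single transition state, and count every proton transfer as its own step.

Step 1: The π electrons of the C=C bond attack a proton of HI; Markovnikov addition places the new C–H on the less-substituted alkene carbon, so the positive charge ends up on the more-substituted carbon — a secondary carbocation. The H–I bond breaks heterolytically, releasing I⁻.
(No 1,2-shift: no single shift to an adjacent carbon would give a more stable cation.)
Step 2: I⁻ captures the cation: a lone pair on I⁻ fills the empty p orbital, producing the alkyl halide product.
Total: 2 elementary steps.

2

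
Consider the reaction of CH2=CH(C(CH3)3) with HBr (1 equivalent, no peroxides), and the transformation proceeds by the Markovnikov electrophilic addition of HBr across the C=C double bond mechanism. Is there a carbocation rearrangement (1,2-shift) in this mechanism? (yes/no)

The first-formed carbocation is secondary.
The adjacent tert-butyl carbon has no hydrogen but bears methyl groups; migration of one methyl with its bonding pair (a 1,2-methyl shift) places the charge on a tertiary centre.
Tertiary is more stable than secondary, so the shift occurs.

yes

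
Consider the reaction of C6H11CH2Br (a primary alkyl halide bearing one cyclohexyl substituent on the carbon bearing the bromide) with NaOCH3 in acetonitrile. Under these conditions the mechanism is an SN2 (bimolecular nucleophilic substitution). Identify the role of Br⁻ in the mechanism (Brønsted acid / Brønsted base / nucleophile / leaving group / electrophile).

Step 1: CH3O⁻ attacks the back face of the α-carbon while Br⁻ departs with the C–Br bonding pair — a single concerted displacement through a pentacoordinate transition state.
Br⁻ departs with both electrons of the breaking σ-bond — that is the definition of a leaving group.

leaving group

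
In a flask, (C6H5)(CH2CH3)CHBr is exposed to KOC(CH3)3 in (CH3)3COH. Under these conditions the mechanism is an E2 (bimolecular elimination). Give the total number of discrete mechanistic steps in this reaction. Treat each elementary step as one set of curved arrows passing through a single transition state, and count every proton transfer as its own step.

Step 1: Concerted anti-periplanar elimination: (CH3)3CO⁻ abstracts a β-H while Br⁻ leaves, and the C–H electrons become the new C=C π bond — all in a single transition state.
Total: 1 elementary step.

1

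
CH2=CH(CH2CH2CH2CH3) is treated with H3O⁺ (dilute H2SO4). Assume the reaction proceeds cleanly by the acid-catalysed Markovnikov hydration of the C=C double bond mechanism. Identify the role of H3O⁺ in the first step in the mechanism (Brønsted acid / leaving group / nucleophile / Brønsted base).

Step 1: Electrophilic addition begins with the π(C=C) electrons forming a bond to the proton of H3O⁺. Following Markovnikov's rule, the resulting cation is secondary. H2O is released.
H3O⁺ in the first step donates a proton in a proton-transfer step — a Brønsted acid.

Brønsted acid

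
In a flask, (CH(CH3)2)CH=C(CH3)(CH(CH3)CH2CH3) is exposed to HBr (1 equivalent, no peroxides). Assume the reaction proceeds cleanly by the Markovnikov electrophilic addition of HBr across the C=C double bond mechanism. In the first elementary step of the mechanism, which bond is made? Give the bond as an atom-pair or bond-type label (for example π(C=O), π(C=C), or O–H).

Step 1: The π electrons of the C=C bond attack a proton of HBr; Markovnikov addition places the new C–H on the less-substituted alkene carbon, so the positive charge ends up on the more-substituted carbon — a tertiary carbocation. The H–Br bond breaks heterolytically, releasing Br⁻.
The bond formed in this step is the C–H bond.

C–H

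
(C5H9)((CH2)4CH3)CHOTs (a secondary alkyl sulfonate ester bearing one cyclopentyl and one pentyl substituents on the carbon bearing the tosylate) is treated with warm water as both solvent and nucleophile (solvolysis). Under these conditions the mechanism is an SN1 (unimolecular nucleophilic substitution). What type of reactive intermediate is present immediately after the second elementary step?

Step 1: Unassisted departure of TsO⁻ (taking the C–O bonding pair) generates a secondary carbocation.
Step 2: Carbocation rearrangement: a 1,2-hydride shift from the adjacent cyclopentyl carbon converts the initially-formed secondary cation into the more stable tertiary cation.
After step 2 the species present is a tertiary carbocation.

tertiary carbocation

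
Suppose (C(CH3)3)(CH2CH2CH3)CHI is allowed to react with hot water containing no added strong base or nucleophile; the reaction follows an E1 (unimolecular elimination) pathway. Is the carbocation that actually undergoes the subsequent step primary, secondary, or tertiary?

tertiary

Step 1: Unassisted departure of I⁻ (taking the C–I bonding pair) generates a secondary carbocation.
Step 2: A methyl group with its bonding pair migrates from the adjacent tert-butyl carbon to the cationic centre — a 1,2-methyl shift — upgrading the secondary cation to a tertiary one.
The cation rearranges from secondary to tertiary via a 1,2-methyl shift from the adjacent tert-butyl carbon; the tertiary cation is what reacts next.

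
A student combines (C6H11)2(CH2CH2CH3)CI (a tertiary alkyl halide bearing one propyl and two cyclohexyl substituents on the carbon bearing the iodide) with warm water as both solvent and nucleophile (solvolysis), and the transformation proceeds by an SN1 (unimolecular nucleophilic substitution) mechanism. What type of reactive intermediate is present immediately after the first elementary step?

Step 1: Rate-determining heterolysis of the C–I bond gives I⁻ and a tertiary carbocation.
After step 1 the species present is a tertiary carbocation.

tertiary carbocation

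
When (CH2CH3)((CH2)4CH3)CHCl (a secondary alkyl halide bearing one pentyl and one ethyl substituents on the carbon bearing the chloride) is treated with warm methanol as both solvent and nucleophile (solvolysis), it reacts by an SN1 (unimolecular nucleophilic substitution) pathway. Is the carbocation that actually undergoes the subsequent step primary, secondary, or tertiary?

Step 1: The C–Cl bond breaks with both electrons going to the chloride; Cl⁻ leaves and a secondary carbocation remains.
No single 1,2-shift to an adjacent carbon would give a more-substituted cation, so no rearrangement occurs.

secondary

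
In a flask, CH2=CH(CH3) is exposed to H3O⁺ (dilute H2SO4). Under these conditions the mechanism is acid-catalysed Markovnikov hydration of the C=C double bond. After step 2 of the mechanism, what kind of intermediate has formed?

oxonium ion

Step 1: Protonation of the alkene by H3O⁺: the π bond acts as the nucleophile and picks up H⁺, giving the more stable (Markovnikov) secondary carbocation. H2O is released.
Step 2: A lone pair on the oxygen of H2O attacks the carbocation, forming a C–O bond and an oxonium ion (a protonated alcohol).
After step 2 the species present is an oxonium ion.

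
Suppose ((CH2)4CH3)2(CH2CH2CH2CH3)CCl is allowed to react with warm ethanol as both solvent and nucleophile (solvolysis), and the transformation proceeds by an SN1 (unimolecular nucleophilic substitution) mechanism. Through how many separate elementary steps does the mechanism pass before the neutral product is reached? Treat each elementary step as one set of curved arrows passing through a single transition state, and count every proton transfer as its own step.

3

Step 1: Unassisted departure of Cl⁻ (taking the C–Cl bonding pair) generates a tertiary carbocation.
(No 1,2-shift: no single shift to an adjacent carbon would give a more stable cation.)
Step 2: CH3CH2OH donates an oxygen lone pair into the empty p orbital of the cation, giving a protonated ether (an oxonium ion).
Step 3: Proton transfer from the O–H of the oxonium ion to a solvent molecule delivers the neutral ether.
Total: 3 elementary steps.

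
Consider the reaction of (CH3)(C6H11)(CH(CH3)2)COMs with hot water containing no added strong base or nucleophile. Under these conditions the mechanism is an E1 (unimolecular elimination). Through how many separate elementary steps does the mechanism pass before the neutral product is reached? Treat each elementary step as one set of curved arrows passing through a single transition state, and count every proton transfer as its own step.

2

Step 1: Rate-determining heterolysis of the C–O bond gives MsO⁻ and a tertiary carbocation.
(No 1,2-shift: no single shift to an adjacent carbon would give a more stable cation.)
Step 2: A weak base (a water molecule from the solvent) removes a proton from a carbon adjacent to the cationic centre; the electrons of that C–H bond become the new π(C=C) bond, giving the alkene.
Total: 2 elementary steps.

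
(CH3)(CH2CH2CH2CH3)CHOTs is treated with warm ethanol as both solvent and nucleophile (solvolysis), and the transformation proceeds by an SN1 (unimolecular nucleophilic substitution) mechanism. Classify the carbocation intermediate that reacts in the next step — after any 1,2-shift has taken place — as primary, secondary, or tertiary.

secondary

Step 1: Ionisation: the C–O σ-bond cleaves heterolytically; both bonding electrons depart with TsO⁻, leaving a secondary carbocation at the α-carbon.
No single 1,2-shift to an adjacent carbon would give a more-substituted cation, so no rearrangement occurs.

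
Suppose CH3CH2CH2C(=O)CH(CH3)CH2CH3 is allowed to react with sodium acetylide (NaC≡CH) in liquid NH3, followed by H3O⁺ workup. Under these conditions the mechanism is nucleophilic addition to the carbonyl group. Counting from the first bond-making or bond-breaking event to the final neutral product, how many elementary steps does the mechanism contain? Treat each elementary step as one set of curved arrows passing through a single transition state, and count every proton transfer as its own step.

2

Step 1: A lone pair / filled orbital on HC≡C⁻ attacks the electrophilic carbonyl carbon; the π(C=O) electrons shift onto oxygen, producing a tetrahedral alkoxide intermediate.
Step 2: On H3O⁺ workup the alkoxide oxygen is protonated, giving a propargyl alcohol.
Total: 2 elementary steps.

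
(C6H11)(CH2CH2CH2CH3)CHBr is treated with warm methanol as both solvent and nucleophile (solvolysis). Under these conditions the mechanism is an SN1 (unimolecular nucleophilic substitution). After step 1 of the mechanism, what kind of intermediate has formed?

Step 1: The C–Br bond breaks with both electrons going to the bromide; Br⁻ leaves and a secondary carbocation remains.
After step 1 the species present is a secondary carbocation.

secondary carbocation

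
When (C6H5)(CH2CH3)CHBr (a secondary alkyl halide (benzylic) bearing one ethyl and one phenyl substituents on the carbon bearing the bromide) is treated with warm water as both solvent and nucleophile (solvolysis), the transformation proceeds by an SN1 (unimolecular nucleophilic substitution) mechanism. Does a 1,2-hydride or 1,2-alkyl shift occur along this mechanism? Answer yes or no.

no

The first-formed carbocation is secondary.
No single 1,2-shift to an adjacent carbon would produce a more-substituted cation than the one already present, so no rearrangement occurs.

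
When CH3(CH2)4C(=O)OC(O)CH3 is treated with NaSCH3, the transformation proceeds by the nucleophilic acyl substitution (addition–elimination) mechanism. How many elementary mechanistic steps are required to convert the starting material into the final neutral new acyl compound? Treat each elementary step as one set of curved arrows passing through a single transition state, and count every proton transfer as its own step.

2

Step 1: CH3S⁻ adds to the carbonyl carbon; the C=O π electrons shift onto oxygen and a tetrahedral alkoxide intermediate forms.
Step 2: Elimination step: re-formation of the carbonyl π bond drives out CH3CO2⁻, giving the new acyl compound.
Total: 2 elementary steps.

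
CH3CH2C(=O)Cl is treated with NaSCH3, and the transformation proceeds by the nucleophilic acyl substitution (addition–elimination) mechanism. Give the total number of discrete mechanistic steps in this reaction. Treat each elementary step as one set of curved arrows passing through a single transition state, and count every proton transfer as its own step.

Step 1: Nucleophilic addition of CH3S⁻ to the acyl carbon breaks the π(C=O) bond and yields a tetrahedral, anionic intermediate.
Step 2: Collapse of the tetrahedral intermediate: the alkoxide oxygen pushes its lone pair back to re-form C=O while Cl⁻ leaves.
Total: 2 elementary steps.

2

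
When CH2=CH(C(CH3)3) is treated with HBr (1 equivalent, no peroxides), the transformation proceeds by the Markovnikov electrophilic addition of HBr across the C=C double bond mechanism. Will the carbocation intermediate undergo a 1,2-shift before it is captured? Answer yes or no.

yes

The first-formed carbocation is secondary.
The adjacent tert-butyl carbon has no hydrogen but bears methyl groups; migration of one methyl with its bonding pair (a 1,2-methyl shift) places the charge on a tertiary centre.
Tertiary is more stable than secondary, so the shift occurs.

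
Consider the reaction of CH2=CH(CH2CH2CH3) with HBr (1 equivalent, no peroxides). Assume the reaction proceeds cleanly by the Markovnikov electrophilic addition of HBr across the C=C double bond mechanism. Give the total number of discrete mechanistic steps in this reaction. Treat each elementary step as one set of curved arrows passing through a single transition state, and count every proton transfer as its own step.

Step 1: The π electrons of the C=C bond attack a proton of HBr; Markovnikov addition places the new C–H on the less-substituted alkene carbon, so the positive charge ends up on the more-substituted carbon — a secondary carbocation. The H–Br bond breaks heterolytically, releasing Br⁻.
(No 1,2-shift: no single shift to an adjacent carbon would give a more stable cation.)
Step 2: The Br⁻ anion donates a lone pair to the carbocation, forming the new C–Br σ-bond and giving the neutral alkyl halide.
Total: 2 elementary steps.

2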